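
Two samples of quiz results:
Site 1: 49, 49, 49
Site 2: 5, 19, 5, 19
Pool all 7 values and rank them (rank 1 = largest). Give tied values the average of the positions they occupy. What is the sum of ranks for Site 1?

6

Sorted (descending): 49, 49, 49, 19, 19, 5, 5
The 3 values of 49 occupy positions 1–3 → average rank 2.
The 2 values of 19 occupy positions 4–5 → average rank (4+5)/2 = 4.5.
The 2 values of 5 occupy positions 6–7 → average rank (6+7)/2 = 6.5.
Site 1 values → pooled ranks: 49→2, 49→2, 49→2
Rank sum = 2 + 2 + 2 = 6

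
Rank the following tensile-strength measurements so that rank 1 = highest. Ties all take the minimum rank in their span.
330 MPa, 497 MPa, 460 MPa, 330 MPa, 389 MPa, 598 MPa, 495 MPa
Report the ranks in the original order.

6, 2, 4, 6, 5, 1, 3

Sorted (descending): 598, 497, 495, 460, 389, 330, 330
The 2 values of 330 occupy positions 6–7 → each gets rank 6.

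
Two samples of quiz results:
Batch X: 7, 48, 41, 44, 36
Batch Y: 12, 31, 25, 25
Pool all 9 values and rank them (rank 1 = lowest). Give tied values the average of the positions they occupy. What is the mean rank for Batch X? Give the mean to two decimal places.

6.20

Sorted (ascending): 7, 12, 25, 25, 31, 36, 41, 44, 48
The 2 values of 25 occupy positions 3–4 → average rank (3+4)/2 = 3.5.
Batch X values → pooled ranks: 7→1, 48→9, 41→7, 44→8, 36→6
Mean rank = (1 + 9 + 7 + 8 + 6) / 5 = 6.20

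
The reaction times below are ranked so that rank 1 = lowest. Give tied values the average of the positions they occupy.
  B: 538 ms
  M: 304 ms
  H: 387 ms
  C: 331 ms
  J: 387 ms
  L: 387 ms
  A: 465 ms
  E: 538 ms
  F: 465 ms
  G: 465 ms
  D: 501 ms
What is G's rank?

Sorted (ascending): 304, 331, 387, 387, 387, 465, 465, 465, 501, 538, 538
The 3 values of 387 occupy positions 3–5 → average rank 4.
The 3 values of 465 occupy positions 6–8 → average rank 7.
The 2 values of 538 occupy positions 10–11 → average rank (10+11)/2 = 10.5.
G has value 465 ms → rank 7.

7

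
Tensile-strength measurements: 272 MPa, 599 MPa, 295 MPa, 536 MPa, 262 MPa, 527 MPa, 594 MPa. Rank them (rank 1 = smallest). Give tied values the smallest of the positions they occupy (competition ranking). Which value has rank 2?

272

Sorted (ascending): 262, 272, 295, 527, 536, 594, 599
No ties — each value takes its position as its rank.
Rank 2 → value 272.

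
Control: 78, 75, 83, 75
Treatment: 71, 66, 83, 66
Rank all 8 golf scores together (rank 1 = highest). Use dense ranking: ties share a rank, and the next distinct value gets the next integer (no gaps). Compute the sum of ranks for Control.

9

Sorted (descending): 83, 83, 78, 75, 75, 71, 66, 66
The 2 values of 83 share dense rank 1.
The 2 values of 75 share dense rank 3.
The 2 values of 66 share dense rank 5.
Remaining distinct values take the next consecutive integers.
Control values → pooled ranks: 78→2, 75→3, 83→1, 75→3
Rank sum = 2 + 3 + 1 + 3 = 9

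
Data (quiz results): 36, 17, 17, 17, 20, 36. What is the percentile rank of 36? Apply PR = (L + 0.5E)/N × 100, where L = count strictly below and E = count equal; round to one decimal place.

N = 6.
Strictly below 36: 4. Equal to 36: 2.
PR = (4 + 0.5·2)/6 × 100 = 83.3

83.3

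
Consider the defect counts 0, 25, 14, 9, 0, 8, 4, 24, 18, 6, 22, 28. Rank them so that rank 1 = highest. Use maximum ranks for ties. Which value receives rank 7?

9

Sorted (descending): 28, 25, 24, 22, 18, 14, 9, 8, 6, 4, 0, 0
The 2 values of 0 occupy positions 11–12 → each gets rank 12.
Rank 7 → value 9.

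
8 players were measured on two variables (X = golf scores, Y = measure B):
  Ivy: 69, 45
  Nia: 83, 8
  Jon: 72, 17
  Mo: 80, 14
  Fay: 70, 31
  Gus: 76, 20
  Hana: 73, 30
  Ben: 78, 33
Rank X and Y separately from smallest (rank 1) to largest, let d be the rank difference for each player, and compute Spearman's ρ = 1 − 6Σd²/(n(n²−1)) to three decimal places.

Ranks of variable 1: 1, 8, 3, 7, 2, 5, 4, 6
Ranks of variable 2: 8, 1, 3, 2, 6, 4, 5, 7
d = r₁ − r₂: -7, 7, 0, 5, -4, 1, -1, -1
d²: 49, 49, 0, 25, 16, 1, 1, 1; Σd² = 142
ρ = 1 − 6·142/(8·63) = 1 − 852/504 = -0.690

-0.690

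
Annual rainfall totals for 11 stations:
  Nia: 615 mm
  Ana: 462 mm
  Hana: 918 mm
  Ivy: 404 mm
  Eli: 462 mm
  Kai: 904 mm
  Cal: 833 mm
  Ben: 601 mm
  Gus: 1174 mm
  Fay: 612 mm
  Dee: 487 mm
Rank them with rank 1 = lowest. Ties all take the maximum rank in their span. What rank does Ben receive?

5

Sorted (ascending): 404, 462, 462, 487, 601, 612, 615, 833, 904, 918, 1174
The 2 values of 462 occupy positions 2–3 → each gets rank 3.
Ben has value 601 mm → rank 5.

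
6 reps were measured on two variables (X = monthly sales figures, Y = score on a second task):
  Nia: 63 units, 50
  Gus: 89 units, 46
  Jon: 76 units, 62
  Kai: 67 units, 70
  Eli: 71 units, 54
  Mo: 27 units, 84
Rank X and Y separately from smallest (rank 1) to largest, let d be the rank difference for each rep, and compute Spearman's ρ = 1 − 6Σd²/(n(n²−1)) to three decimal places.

Ranks of variable 1: 2, 6, 5, 3, 4, 1
Ranks of variable 2: 2, 1, 4, 5, 3, 6
d = r₁ − r₂: 0, 5, 1, -2, 1, -5
d²: 0, 25, 1, 4, 1, 25; Σd² = 56
ρ = 1 − 6·56/(6·35) = 1 − 336/210 = -0.600

-0.600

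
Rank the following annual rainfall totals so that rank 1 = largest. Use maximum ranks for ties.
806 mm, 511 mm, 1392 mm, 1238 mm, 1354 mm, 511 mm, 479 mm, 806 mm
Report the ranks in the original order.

Sorted (descending): 1392, 1354, 1238, 806, 806, 511, 511, 479
The 2 values of 806 occupy positions 4–5 → each gets rank 5.
The 2 values of 511 occupy positions 6–7 → each gets rank 7.

5, 7, 1, 3, 2, 7, 8, 5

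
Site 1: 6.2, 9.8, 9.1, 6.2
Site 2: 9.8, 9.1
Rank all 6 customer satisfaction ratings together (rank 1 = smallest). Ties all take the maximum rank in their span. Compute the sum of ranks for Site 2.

10

Sorted (ascending): 6.2, 6.2, 9.1, 9.1, 9.8, 9.8
The 2 values of 6.2 occupy positions 1–2 → each gets rank 2.
The 2 values of 9.1 occupy positions 3–4 → each gets rank 4.
The 2 values of 9.8 occupy positions 5–6 → each gets rank 6.
Site 2 values → pooled ranks: 9.8→6, 9.1→4
Rank sum = 6 + 4 = 10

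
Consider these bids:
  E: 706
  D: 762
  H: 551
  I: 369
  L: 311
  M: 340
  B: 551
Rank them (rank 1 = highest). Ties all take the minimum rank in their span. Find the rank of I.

Sorted (descending): 762, 706, 551, 551, 369, 340, 311
The 2 values of 551 occupy positions 3–4 → each gets rank 3.
I has value 369 → rank 5.

5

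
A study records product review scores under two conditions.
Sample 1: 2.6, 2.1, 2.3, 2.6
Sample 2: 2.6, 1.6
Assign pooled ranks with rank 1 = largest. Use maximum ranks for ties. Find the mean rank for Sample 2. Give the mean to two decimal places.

4.50

Sorted (descending): 2.6, 2.6, 2.6, 2.3, 2.1, 1.6
The 3 values of 2.6 occupy positions 1–3 → each gets rank 3.
Sample 2 values → pooled ranks: 2.6→3, 1.6→6
Mean rank = (3 + 6) / 2 = 4.50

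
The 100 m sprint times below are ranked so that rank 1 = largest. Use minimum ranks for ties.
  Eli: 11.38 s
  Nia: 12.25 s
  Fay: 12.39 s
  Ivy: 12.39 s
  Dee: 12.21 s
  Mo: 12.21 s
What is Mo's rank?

Sorted (descending): 12.39, 12.39, 12.25, 12.21, 12.21, 11.38
The 2 values of 12.39 occupy positions 1–2 → each gets rank 1.
The 2 values of 12.21 occupy positions 4–5 → each gets rank 4.
Mo has value 12.21 s → rank 4.

4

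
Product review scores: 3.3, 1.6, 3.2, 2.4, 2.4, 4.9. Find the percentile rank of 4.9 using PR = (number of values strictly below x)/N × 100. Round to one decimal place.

N = 6.
Strictly below 4.9: 5. Equal to 4.9: 1.
PR = 5/6 × 100 = 83.3

83.3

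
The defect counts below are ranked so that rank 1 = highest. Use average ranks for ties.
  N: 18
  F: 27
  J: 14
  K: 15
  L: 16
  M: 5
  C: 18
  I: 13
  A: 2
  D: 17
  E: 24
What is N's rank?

Sorted (descending): 27, 24, 18, 18, 17, 16, 15, 14, 13, 5, 2
The 2 values of 18 occupy positions 3–4 → average rank (3+4)/2 = 3.5.
N has value 18 → rank 3.5.

3.5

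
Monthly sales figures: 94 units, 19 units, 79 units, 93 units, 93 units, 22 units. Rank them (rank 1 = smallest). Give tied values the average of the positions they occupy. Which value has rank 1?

19

Sorted (ascending): 19, 22, 79, 93, 93, 94
The 2 values of 93 occupy positions 4–5 → average rank (4+5)/2 = 4.5.
Rank 1 → value 19.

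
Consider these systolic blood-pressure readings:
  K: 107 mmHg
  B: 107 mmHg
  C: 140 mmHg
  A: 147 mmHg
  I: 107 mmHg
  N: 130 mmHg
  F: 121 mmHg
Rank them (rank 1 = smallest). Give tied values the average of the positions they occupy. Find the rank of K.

2

Sorted (ascending): 107, 107, 107, 121, 130, 140, 147
The 3 values of 107 occupy positions 1–3 → average rank 2.
K has value 107 mmHg → rank 2.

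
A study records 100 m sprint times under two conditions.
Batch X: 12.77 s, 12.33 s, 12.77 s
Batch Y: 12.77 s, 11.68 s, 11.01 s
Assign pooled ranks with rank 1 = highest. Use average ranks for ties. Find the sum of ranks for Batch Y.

13

Sorted (descending): 12.77, 12.77, 12.77, 12.33, 11.68, 11.01
The 3 values of 12.77 occupy positions 1–3 → average rank 2.
Batch Y values → pooled ranks: 12.77→2, 11.68→5, 11.01→6
Rank sum = 2 + 5 + 6 = 13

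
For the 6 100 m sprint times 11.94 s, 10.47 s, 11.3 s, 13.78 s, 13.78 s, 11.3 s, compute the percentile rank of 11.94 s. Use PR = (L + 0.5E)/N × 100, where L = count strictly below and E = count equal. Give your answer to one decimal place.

N = 6.
Strictly below 11.94: 3. Equal to 11.94: 1.
PR = (3 + 0.5·1)/6 × 100 = 58.3

58.3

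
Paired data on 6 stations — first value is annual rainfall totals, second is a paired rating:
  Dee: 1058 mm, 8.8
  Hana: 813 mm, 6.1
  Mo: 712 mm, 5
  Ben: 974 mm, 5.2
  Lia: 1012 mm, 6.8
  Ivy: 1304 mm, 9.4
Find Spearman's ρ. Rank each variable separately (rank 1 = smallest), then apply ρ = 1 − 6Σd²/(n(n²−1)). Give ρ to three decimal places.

0.943

Ranks of variable 1: 5, 2, 1, 3, 4, 6
Ranks of variable 2: 5, 3, 1, 2, 4, 6
d = r₁ − r₂: 0, -1, 0, 1, 0, 0
d²: 0, 1, 0, 1, 0, 0; Σd² = 2
ρ = 1 − 6·2/(6·35) = 1 − 12/210 = 0.943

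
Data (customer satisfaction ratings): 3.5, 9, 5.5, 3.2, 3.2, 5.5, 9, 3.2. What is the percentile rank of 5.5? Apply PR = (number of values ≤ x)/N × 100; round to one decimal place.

N = 8.
Strictly below 5.5: 4. Equal to 5.5: 2.
PR = 6/8 × 100 = 75.0

75.0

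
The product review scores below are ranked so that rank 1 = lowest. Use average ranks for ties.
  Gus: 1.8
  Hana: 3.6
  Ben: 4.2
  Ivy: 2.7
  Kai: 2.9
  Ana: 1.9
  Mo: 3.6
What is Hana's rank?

5.5

Sorted (ascending): 1.8, 1.9, 2.7, 2.9, 3.6, 3.6, 4.2
The 2 values of 3.6 occupy positions 5–6 → average rank (5+6)/2 = 5.5.
Hana has value 3.6 → rank 5.5.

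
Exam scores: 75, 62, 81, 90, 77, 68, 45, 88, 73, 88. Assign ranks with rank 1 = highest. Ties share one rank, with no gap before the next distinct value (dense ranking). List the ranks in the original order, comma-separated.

5, 8, 3, 1, 4, 7, 9, 2, 6, 2

Sorted (descending): 90, 88, 88, 81, 77, 75, 73, 68, 62, 45
The 2 values of 88 share dense rank 2.
Remaining distinct values take the next consecutive integers.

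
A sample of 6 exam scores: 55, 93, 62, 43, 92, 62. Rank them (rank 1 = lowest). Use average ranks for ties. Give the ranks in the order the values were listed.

2, 6, 3.5, 1, 5, 3.5

Sorted (ascending): 43, 55, 62, 62, 92, 93
The 2 values of 62 occupy positions 3–4 → average rank (3+4)/2 = 3.5.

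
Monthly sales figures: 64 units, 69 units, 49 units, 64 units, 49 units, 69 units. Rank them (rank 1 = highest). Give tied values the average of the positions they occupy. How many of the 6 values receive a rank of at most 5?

Sorted (descending): 69, 69, 64, 64, 49, 49
The 2 values of 69 occupy positions 1–2 → average rank (1+2)/2 = 1.5.
The 2 values of 64 occupy positions 3–4 → average rank (3+4)/2 = 3.5.
The 2 values of 49 occupy positions 5–6 → average rank (5+6)/2 = 5.5.
Ranks ≤ 5: {1.5, 1.5, 3.5, 3.5} → 4 values.

4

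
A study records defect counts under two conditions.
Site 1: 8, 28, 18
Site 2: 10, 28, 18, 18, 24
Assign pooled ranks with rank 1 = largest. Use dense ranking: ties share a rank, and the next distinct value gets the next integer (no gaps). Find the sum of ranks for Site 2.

13

Sorted (descending): 28, 28, 24, 18, 18, 18, 10, 8
The 2 values of 28 share dense rank 1.
The 3 values of 18 share dense rank 3.
Remaining distinct values take the next consecutive integers.
Site 2 values → pooled ranks: 10→4, 28→1, 18→3, 18→3, 24→2
Rank sum = 4 + 1 + 3 + 3 + 2 = 13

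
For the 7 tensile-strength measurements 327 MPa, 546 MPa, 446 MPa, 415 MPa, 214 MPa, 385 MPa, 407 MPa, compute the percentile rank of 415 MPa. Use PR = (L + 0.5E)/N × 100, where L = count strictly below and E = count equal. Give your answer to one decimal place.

N = 7.
Strictly below 415: 4. Equal to 415: 1.
PR = (4 + 0.5·1)/7 × 100 = 64.3

64.3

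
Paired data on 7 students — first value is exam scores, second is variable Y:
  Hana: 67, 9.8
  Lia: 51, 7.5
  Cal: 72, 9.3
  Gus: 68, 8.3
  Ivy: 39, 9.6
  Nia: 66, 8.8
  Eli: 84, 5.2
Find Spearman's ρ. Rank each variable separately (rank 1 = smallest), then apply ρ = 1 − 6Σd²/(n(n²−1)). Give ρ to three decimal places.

-0.357

Ranks of variable 1: 4, 2, 6, 5, 1, 3, 7
Ranks of variable 2: 7, 2, 5, 3, 6, 4, 1
d = r₁ − r₂: -3, 0, 1, 2, -5, -1, 6
d²: 9, 0, 1, 4, 25, 1, 36; Σd² = 76
ρ = 1 − 6·76/(7·48) = 1 − 456/336 = -0.357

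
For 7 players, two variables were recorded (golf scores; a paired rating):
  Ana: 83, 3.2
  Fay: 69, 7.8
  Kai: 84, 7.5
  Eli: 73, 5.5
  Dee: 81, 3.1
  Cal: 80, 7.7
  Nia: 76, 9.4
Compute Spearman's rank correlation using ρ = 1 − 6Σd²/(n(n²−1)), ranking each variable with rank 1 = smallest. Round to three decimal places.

Ranks of variable 1: 6, 1, 7, 2, 5, 4, 3
Ranks of variable 2: 2, 6, 4, 3, 1, 5, 7
d = r₁ − r₂: 4, -5, 3, -1, 4, -1, -4
d²: 16, 25, 9, 1, 16, 1, 16; Σd² = 84
ρ = 1 − 6·84/(7·48) = 1 − 504/336 = -0.500

-0.500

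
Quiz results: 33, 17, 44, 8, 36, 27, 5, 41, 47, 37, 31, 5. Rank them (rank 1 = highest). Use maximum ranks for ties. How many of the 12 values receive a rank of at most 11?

Sorted (descending): 47, 44, 41, 37, 36, 33, 31, 27, 17, 8, 5, 5
The 2 values of 5 occupy positions 11–12 → each gets rank 12.
Ranks ≤ 11: {1, 2, 3, 4, 5, 6, 7, 8, 9, 10} → 10 values.

10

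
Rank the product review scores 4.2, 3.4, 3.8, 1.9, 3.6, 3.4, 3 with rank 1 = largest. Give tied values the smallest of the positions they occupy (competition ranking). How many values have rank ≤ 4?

5

Sorted (descending): 4.2, 3.8, 3.6, 3.4, 3.4, 3, 1.9
The 2 values of 3.4 occupy positions 4–5 → each gets rank 4.
Ranks ≤ 4: {1, 2, 3, 4, 4} → 5 values.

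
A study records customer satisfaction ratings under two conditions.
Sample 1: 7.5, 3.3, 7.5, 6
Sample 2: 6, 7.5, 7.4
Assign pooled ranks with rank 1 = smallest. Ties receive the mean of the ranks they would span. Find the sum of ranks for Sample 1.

Sorted (ascending): 3.3, 6, 6, 7.4, 7.5, 7.5, 7.5
The 2 values of 6 occupy positions 2–3 → average rank (2+3)/2 = 2.5.
The 3 values of 7.5 occupy positions 5–7 → average rank 6.
Sample 1 values → pooled ranks: 7.5→6, 3.3→1, 7.5→6, 6→2.5
Rank sum = 6 + 1 + 6 + 2.5 = 15.5

15.5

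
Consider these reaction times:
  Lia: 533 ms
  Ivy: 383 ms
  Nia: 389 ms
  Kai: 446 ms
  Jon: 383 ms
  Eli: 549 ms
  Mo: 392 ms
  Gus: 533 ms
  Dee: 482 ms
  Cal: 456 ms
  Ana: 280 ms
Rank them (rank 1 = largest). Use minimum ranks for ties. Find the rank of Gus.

2

Sorted (descending): 549, 533, 533, 482, 456, 446, 392, 389, 383, 383, 280
The 2 values of 533 occupy positions 2–3 → each gets rank 2.
The 2 values of 383 occupy positions 9–10 → each gets rank 9.
Gus has value 533 ms → rank 2.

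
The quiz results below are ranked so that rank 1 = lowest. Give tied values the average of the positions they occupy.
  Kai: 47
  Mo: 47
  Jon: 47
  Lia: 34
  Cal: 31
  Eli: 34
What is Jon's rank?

5

Sorted (ascending): 31, 34, 34, 47, 47, 47
The 2 values of 34 occupy positions 2–3 → average rank (2+3)/2 = 2.5.
The 3 values of 47 occupy positions 4–6 → average rank 5.
Jon has value 47 → rank 5.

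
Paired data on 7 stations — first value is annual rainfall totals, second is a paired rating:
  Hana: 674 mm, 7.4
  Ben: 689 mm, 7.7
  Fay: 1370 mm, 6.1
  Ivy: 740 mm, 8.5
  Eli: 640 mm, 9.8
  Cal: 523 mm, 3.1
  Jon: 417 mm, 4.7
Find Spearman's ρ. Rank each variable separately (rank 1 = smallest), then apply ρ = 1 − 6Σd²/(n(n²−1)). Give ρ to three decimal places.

Ranks of variable 1: 4, 5, 7, 6, 3, 2, 1
Ranks of variable 2: 4, 5, 3, 6, 7, 1, 2
d = r₁ − r₂: 0, 0, 4, 0, -4, 1, -1
d²: 0, 0, 16, 0, 16, 1, 1; Σd² = 34
ρ = 1 − 6·34/(7·48) = 1 − 204/336 = 0.393

0.393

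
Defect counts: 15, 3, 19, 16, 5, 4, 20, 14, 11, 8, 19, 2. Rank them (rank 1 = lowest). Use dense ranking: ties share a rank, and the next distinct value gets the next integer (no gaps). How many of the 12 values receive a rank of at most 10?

Sorted (ascending): 2, 3, 4, 5, 8, 11, 14, 15, 16, 19, 19, 20
The 2 values of 19 share dense rank 10.
Remaining distinct values take the next consecutive integers.
Ranks ≤ 10: {1, 2, 3, 4, 5, 6, 7, 8, 9, 10, 10} → 11 values.

11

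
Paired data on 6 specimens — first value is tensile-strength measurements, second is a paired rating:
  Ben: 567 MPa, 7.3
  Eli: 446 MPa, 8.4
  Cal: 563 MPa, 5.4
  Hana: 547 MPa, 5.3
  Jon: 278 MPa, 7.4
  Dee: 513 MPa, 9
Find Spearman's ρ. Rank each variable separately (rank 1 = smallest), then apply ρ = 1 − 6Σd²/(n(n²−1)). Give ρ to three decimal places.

Ranks of variable 1: 6, 2, 5, 4, 1, 3
Ranks of variable 2: 3, 5, 2, 1, 4, 6
d = r₁ − r₂: 3, -3, 3, 3, -3, -3
d²: 9, 9, 9, 9, 9, 9; Σd² = 54
ρ = 1 − 6·54/(6·35) = 1 − 324/210 = -0.543

-0.543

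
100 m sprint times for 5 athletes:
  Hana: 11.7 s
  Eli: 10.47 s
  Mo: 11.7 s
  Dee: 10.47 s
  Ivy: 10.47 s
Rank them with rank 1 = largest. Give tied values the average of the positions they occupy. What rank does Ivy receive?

4

Sorted (descending): 11.7, 11.7, 10.47, 10.47, 10.47
The 2 values of 11.7 occupy positions 1–2 → average rank (1+2)/2 = 1.5.
The 3 values of 10.47 occupy positions 3–5 → average rank 4.
Ivy has value 10.47 s → rank 4.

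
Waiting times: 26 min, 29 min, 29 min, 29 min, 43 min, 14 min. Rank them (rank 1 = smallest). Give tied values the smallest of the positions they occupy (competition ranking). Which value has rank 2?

Sorted (ascending): 14, 26, 29, 29, 29, 43
The 3 values of 29 occupy positions 3–5 → each gets rank 3.
Rank 2 → value 26.

26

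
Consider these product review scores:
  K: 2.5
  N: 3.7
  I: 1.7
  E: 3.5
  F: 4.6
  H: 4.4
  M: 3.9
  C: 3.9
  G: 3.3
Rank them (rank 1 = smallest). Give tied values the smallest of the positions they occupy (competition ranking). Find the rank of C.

Sorted (ascending): 1.7, 2.5, 3.3, 3.5, 3.7, 3.9, 3.9, 4.4, 4.6
The 2 values of 3.9 occupy positions 6–7 → each gets rank 6.
C has value 3.9 → rank 6.

6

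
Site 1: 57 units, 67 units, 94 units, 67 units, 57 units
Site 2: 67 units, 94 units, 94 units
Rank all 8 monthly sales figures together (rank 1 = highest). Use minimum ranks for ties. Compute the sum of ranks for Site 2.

6

Sorted (descending): 94, 94, 94, 67, 67, 67, 57, 57
The 3 values of 94 occupy positions 1–3 → each gets rank 1.
The 3 values of 67 occupy positions 4–6 → each gets rank 4.
The 2 values of 57 occupy positions 7–8 → each gets rank 7.
Site 2 values → pooled ranks: 67→4, 94→1, 94→1
Rank sum = 4 + 1 + 1 = 6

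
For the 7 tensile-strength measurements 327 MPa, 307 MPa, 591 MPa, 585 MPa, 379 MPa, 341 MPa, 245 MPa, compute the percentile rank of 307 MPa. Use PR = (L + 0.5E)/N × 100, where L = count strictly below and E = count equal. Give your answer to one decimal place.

21.4

N = 7.
Strictly below 307: 1. Equal to 307: 1.
PR = (1 + 0.5·1)/7 × 100 = 21.4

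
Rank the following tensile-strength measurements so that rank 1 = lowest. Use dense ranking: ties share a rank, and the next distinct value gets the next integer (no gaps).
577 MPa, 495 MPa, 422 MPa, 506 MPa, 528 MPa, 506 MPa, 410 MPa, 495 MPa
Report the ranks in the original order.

Sorted (ascending): 410, 422, 495, 495, 506, 506, 528, 577
The 2 values of 495 share dense rank 3.
The 2 values of 506 share dense rank 4.
Remaining distinct values take the next consecutive integers.

6, 3, 2, 4, 5, 4, 1, 3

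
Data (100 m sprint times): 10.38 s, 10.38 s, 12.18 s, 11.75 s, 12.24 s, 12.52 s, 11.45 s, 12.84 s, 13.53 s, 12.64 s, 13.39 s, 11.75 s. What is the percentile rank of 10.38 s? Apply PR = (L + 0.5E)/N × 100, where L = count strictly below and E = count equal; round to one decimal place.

N = 12.
Strictly below 10.38: 0. Equal to 10.38: 2.
PR = (0 + 0.5·2)/12 × 100 = 8.3

8.3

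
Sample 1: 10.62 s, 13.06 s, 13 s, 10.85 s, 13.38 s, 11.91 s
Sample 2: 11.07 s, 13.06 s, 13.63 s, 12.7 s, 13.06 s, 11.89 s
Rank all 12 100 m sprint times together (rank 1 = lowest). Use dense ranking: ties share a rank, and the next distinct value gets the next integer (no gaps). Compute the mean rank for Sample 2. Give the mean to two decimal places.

Sorted (ascending): 10.62, 10.85, 11.07, 11.89, 11.91, 12.7, 13, 13.06, 13.06, 13.06, 13.38, 13.63
The 3 values of 13.06 share dense rank 8.
Remaining distinct values take the next consecutive integers.
Sample 2 values → pooled ranks: 11.07→3, 13.06→8, 13.63→10, 12.7→6, 13.06→8, 11.89→4
Mean rank = (3 + 8 + 10 + 6 + 8 + 4) / 6 = 6.50

6.50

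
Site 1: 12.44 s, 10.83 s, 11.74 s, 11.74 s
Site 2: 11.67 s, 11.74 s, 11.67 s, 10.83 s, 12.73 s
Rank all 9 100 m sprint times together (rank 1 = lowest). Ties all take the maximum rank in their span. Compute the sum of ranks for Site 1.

24

Sorted (ascending): 10.83, 10.83, 11.67, 11.67, 11.74, 11.74, 11.74, 12.44, 12.73
The 2 values of 10.83 occupy positions 1–2 → each gets rank 2.
The 2 values of 11.67 occupy positions 3–4 → each gets rank 4.
The 3 values of 11.74 occupy positions 5–7 → each gets rank 7.
Site 1 values → pooled ranks: 12.44→8, 10.83→2, 11.74→7, 11.74→7
Rank sum = 8 + 2 + 7 + 7 = 24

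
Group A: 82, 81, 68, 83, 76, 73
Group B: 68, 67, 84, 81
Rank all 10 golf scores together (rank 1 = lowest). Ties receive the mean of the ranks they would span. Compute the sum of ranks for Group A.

Sorted (ascending): 67, 68, 68, 73, 76, 81, 81, 82, 83, 84
The 2 values of 68 occupy positions 2–3 → average rank (2+3)/2 = 2.5.
The 2 values of 81 occupy positions 6–7 → average rank (6+7)/2 = 6.5.
Group A values → pooled ranks: 82→8, 81→6.5, 68→2.5, 83→9, 76→5, 73→4
Rank sum = 8 + 6.5 + 2.5 + 9 + 5 + 4 = 35

35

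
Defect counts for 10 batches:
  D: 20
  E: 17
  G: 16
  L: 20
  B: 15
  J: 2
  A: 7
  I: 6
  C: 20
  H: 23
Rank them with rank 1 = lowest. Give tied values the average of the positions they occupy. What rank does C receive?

Sorted (ascending): 2, 6, 7, 15, 16, 17, 20, 20, 20, 23
The 3 values of 20 occupy positions 7–9 → average rank 8.
C has value 20 → rank 8.

8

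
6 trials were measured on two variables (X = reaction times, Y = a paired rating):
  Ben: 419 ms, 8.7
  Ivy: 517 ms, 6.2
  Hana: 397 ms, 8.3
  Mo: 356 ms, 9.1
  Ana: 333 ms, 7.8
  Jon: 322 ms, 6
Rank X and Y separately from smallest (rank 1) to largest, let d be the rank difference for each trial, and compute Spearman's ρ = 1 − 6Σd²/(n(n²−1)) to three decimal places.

0.257

Ranks of variable 1: 5, 6, 4, 3, 2, 1
Ranks of variable 2: 5, 2, 4, 6, 3, 1
d = r₁ − r₂: 0, 4, 0, -3, -1, 0
d²: 0, 16, 0, 9, 1, 0; Σd² = 26
ρ = 1 − 6·26/(6·35) = 1 − 156/210 = 0.257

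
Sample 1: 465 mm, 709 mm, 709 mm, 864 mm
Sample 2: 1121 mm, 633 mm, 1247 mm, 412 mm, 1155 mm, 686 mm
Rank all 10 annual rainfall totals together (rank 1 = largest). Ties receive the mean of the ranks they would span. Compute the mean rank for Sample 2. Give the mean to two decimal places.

Sorted (descending): 1247, 1155, 1121, 864, 709, 709, 686, 633, 465, 412
The 2 values of 709 occupy positions 5–6 → average rank (5+6)/2 = 5.5.
Sample 2 values → pooled ranks: 1121→3, 633→8, 1247→1, 412→10, 1155→2, 686→7
Mean rank = (3 + 8 + 1 + 10 + 2 + 7) / 6 = 5.17

5.17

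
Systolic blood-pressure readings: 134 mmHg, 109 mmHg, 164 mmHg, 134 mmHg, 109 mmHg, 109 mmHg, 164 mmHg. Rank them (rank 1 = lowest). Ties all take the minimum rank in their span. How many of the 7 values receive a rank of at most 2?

3

Sorted (ascending): 109, 109, 109, 134, 134, 164, 164
The 3 values of 109 occupy positions 1–3 → each gets rank 1.
The 2 values of 134 occupy positions 4–5 → each gets rank 4.
The 2 values of 164 occupy positions 6–7 → each gets rank 6.
Ranks ≤ 2: {1, 1, 1} → 3 values.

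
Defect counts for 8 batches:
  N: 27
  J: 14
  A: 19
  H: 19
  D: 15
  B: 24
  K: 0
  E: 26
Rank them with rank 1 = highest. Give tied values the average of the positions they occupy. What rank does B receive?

3

Sorted (descending): 27, 26, 24, 19, 19, 15, 14, 0
The 2 values of 19 occupy positions 4–5 → average rank (4+5)/2 = 4.5.
B has value 24 → rank 3.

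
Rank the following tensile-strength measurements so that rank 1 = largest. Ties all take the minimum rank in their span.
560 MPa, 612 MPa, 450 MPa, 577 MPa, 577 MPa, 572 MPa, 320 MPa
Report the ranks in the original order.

5, 1, 6, 2, 2, 4, 7

Sorted (descending): 612, 577, 577, 572, 560, 450, 320
The 2 values of 577 occupy positions 2–3 → each gets rank 2.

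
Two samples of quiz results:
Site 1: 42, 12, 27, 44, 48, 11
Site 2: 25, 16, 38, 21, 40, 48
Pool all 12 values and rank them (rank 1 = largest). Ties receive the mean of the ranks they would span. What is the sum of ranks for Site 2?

39.5

Sorted (descending): 48, 48, 44, 42, 40, 38, 27, 25, 21, 16, 12, 11
The 2 values of 48 occupy positions 1–2 → average rank (1+2)/2 = 1.5.
Site 2 values → pooled ranks: 25→8, 16→10, 38→6, 21→9, 40→5, 48→1.5
Rank sum = 8 + 10 + 6 + 9 + 5 + 1.5 = 39.5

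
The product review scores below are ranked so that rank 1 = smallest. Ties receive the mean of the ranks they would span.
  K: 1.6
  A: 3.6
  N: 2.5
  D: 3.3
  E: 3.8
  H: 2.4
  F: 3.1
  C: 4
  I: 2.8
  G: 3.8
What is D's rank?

Sorted (ascending): 1.6, 2.4, 2.5, 2.8, 3.1, 3.3, 3.6, 3.8, 3.8, 4
The 2 values of 3.8 occupy positions 8–9 → average rank (8+9)/2 = 8.5.
D has value 3.3 → rank 6.

6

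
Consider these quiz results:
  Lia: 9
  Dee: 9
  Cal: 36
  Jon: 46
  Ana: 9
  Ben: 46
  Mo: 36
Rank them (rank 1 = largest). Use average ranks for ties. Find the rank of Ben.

1.5

Sorted (descending): 46, 46, 36, 36, 9, 9, 9
The 2 values of 46 occupy positions 1–2 → average rank (1+2)/2 = 1.5.
The 2 values of 36 occupy positions 3–4 → average rank (3+4)/2 = 3.5.
The 3 values of 9 occupy positions 5–7 → average rank 6.
Ben has value 46 → rank 1.5.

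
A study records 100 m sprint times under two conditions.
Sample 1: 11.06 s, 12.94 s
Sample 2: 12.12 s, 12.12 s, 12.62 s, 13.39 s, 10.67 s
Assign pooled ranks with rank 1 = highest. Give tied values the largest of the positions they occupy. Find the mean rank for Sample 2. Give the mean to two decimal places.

Sorted (descending): 13.39, 12.94, 12.62, 12.12, 12.12, 11.06, 10.67
The 2 values of 12.12 occupy positions 4–5 → each gets rank 5.
Sample 2 values → pooled ranks: 12.12→5, 12.12→5, 12.62→3, 13.39→1, 10.67→7
Mean rank = (5 + 5 + 3 + 1 + 7) / 5 = 4.20

4.20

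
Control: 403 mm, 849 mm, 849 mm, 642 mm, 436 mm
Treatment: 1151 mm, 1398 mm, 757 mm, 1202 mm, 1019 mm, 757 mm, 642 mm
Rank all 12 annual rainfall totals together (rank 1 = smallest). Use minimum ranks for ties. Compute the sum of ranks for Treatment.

55

Sorted (ascending): 403, 436, 642, 642, 757, 757, 849, 849, 1019, 1151, 1202, 1398
The 2 values of 642 occupy positions 3–4 → each gets rank 3.
The 2 values of 757 occupy positions 5–6 → each gets rank 5.
The 2 values of 849 occupy positions 7–8 → each gets rank 7.
Treatment values → pooled ranks: 1151→10, 1398→12, 757→5, 1202→11, 1019→9, 757→5, 642→3
Rank sum = 10 + 12 + 5 + 11 + 9 + 5 + 3 = 55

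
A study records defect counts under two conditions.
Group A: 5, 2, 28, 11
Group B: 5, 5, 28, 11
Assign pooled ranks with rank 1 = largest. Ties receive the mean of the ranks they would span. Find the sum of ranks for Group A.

Sorted (descending): 28, 28, 11, 11, 5, 5, 5, 2
The 2 values of 28 occupy positions 1–2 → average rank (1+2)/2 = 1.5.
The 2 values of 11 occupy positions 3–4 → average rank (3+4)/2 = 3.5.
The 3 values of 5 occupy positions 5–7 → average rank 6.
Group A values → pooled ranks: 5→6, 2→8, 28→1.5, 11→3.5
Rank sum = 6 + 8 + 1.5 + 3.5 = 19

19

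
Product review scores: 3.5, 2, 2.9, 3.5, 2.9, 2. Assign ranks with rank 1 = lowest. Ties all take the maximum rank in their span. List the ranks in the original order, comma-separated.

Sorted (ascending): 2, 2, 2.9, 2.9, 3.5, 3.5
The 2 values of 2 occupy positions 1–2 → each gets rank 2.
The 2 values of 2.9 occupy positions 3–4 → each gets rank 4.
The 2 values of 3.5 occupy positions 5–6 → each gets rank 6.

6, 2, 4, 6, 4, 2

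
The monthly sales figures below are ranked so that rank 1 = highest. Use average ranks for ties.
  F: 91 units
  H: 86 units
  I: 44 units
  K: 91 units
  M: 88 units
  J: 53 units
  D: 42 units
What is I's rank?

Sorted (descending): 91, 91, 88, 86, 53, 44, 42
The 2 values of 91 occupy positions 1–2 → average rank (1+2)/2 = 1.5.
I has value 44 units → rank 6.

6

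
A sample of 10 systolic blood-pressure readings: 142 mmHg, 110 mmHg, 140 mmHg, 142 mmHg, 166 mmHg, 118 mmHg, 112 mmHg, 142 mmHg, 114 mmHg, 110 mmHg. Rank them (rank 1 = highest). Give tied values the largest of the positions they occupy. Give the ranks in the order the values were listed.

Sorted (descending): 166, 142, 142, 142, 140, 118, 114, 112, 110, 110
The 3 values of 142 occupy positions 2–4 → each gets rank 4.
The 2 values of 110 occupy positions 9–10 → each gets rank 10.

4, 10, 5, 4, 1, 6, 8, 4, 7, 10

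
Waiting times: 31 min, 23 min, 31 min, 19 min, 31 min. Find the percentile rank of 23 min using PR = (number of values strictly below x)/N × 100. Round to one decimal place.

N = 5.
Strictly below 23: 1. Equal to 23: 1.
PR = 1/5 × 100 = 20.0

20.0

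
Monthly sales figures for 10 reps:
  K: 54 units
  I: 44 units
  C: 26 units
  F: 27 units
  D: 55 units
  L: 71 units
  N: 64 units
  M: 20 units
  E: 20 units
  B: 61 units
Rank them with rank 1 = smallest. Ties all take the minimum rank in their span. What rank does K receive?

6

Sorted (ascending): 20, 20, 26, 27, 44, 54, 55, 61, 64, 71
The 2 values of 20 occupy positions 1–2 → each gets rank 1.
K has value 54 units → rank 6.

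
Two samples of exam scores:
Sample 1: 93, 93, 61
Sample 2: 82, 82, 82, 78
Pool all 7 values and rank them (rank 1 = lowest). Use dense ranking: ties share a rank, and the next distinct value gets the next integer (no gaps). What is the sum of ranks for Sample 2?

11

Sorted (ascending): 61, 78, 82, 82, 82, 93, 93
The 3 values of 82 share dense rank 3.
The 2 values of 93 share dense rank 4.
Remaining distinct values take the next consecutive integers.
Sample 2 values → pooled ranks: 82→3, 82→3, 82→3, 78→2
Rank sum = 3 + 3 + 3 + 2 = 11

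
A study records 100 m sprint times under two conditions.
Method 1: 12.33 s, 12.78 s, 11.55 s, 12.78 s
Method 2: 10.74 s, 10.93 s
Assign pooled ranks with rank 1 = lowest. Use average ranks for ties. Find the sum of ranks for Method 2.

Sorted (ascending): 10.74, 10.93, 11.55, 12.33, 12.78, 12.78
The 2 values of 12.78 occupy positions 5–6 → average rank (5+6)/2 = 5.5.
Method 2 values → pooled ranks: 10.74→1, 10.93→2
Rank sum = 1 + 2 = 3

3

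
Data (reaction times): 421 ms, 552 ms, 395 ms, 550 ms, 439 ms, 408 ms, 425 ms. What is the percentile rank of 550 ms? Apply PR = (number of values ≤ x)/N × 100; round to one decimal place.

N = 7.
Strictly below 550: 5. Equal to 550: 1.
PR = 6/7 × 100 = 85.7

85.7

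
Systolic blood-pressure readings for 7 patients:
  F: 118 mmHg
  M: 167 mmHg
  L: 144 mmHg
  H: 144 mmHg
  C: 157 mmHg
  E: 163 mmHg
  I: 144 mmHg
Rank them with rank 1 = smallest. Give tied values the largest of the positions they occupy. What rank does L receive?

Sorted (ascending): 118, 144, 144, 144, 157, 163, 167
The 3 values of 144 occupy positions 2–4 → each gets rank 4.
L has value 144 mmHg → rank 4.

4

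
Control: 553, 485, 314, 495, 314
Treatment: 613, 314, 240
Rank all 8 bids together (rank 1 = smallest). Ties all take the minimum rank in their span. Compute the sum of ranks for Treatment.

11

Sorted (ascending): 240, 314, 314, 314, 485, 495, 553, 613
The 3 values of 314 occupy positions 2–4 → each gets rank 2.
Treatment values → pooled ranks: 613→8, 314→2, 240→1
Rank sum = 8 + 2 + 1 = 11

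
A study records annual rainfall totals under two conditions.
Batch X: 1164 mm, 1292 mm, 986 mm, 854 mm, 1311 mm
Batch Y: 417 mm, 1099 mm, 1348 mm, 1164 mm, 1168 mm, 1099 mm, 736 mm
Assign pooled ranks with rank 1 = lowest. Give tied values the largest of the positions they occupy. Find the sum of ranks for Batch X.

Sorted (ascending): 417, 736, 854, 986, 1099, 1099, 1164, 1164, 1168, 1292, 1311, 1348
The 2 values of 1099 occupy positions 5–6 → each gets rank 6.
The 2 values of 1164 occupy positions 7–8 → each gets rank 8.
Batch X values → pooled ranks: 1164→8, 1292→10, 986→4, 854→3, 1311→11
Rank sum = 8 + 10 + 4 + 3 + 11 = 36

36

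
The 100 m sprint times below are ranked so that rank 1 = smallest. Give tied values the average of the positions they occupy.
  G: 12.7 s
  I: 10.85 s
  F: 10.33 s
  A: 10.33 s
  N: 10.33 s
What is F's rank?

Sorted (ascending): 10.33, 10.33, 10.33, 10.85, 12.7
The 3 values of 10.33 occupy positions 1–3 → average rank 2.
F has value 10.33 s → rank 2.

2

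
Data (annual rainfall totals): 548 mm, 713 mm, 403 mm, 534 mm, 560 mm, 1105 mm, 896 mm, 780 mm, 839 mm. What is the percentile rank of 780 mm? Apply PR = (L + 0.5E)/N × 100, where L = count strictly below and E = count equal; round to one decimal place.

N = 9.
Strictly below 780: 5. Equal to 780: 1.
PR = (5 + 0.5·1)/9 × 100 = 61.1

61.1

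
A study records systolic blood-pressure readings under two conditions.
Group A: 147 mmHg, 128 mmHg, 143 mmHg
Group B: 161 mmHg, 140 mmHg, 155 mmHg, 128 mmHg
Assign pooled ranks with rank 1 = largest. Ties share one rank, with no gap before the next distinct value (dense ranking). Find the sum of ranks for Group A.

13

Sorted (descending): 161, 155, 147, 143, 140, 128, 128
The 2 values of 128 share dense rank 6.
Remaining distinct values take the next consecutive integers.
Group A values → pooled ranks: 147→3, 128→6, 143→4
Rank sum = 3 + 6 + 4 = 13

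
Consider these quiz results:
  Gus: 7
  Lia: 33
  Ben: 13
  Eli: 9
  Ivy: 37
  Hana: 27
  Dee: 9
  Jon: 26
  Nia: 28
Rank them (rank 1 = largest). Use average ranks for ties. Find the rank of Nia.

3

Sorted (descending): 37, 33, 28, 27, 26, 13, 9, 9, 7
The 2 values of 9 occupy positions 7–8 → average rank (7+8)/2 = 7.5.
Nia has value 28 → rank 3.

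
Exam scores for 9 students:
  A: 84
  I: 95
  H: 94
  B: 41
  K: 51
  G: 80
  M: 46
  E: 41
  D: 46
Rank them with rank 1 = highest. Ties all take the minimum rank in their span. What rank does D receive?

Sorted (descending): 95, 94, 84, 80, 51, 46, 46, 41, 41
The 2 values of 46 occupy positions 6–7 → each gets rank 6.
The 2 values of 41 occupy positions 8–9 → each gets rank 8.
D has value 46 → rank 6.

6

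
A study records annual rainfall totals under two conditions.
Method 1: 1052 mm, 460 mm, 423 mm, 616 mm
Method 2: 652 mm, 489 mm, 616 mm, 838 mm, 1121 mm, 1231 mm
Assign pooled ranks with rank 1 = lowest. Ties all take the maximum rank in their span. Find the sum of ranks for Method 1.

Sorted (ascending): 423, 460, 489, 616, 616, 652, 838, 1052, 1121, 1231
The 2 values of 616 occupy positions 4–5 → each gets rank 5.
Method 1 values → pooled ranks: 1052→8, 460→2, 423→1, 616→5
Rank sum = 8 + 2 + 1 + 5 = 16

16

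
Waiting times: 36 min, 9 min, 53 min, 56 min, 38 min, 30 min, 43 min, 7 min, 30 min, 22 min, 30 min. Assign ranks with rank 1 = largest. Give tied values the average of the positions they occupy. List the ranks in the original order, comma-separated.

Sorted (descending): 56, 53, 43, 38, 36, 30, 30, 30, 22, 9, 7
The 3 values of 30 occupy positions 6–8 → average rank 7.

5, 10, 2, 1, 4, 7, 3, 11, 7, 9, 7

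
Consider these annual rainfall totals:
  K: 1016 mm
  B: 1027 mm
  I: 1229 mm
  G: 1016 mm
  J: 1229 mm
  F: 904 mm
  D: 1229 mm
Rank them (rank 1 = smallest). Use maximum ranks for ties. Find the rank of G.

3

Sorted (ascending): 904, 1016, 1016, 1027, 1229, 1229, 1229
The 2 values of 1016 occupy positions 2–3 → each gets rank 3.
The 3 values of 1229 occupy positions 5–7 → each gets rank 7.
G has value 1016 mm → rank 3.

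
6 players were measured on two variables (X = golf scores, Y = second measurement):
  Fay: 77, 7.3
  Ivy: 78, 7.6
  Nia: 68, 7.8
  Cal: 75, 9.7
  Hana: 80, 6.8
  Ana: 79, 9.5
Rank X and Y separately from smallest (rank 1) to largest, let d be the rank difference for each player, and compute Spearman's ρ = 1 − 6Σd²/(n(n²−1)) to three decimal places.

Ranks of variable 1: 3, 4, 1, 2, 6, 5
Ranks of variable 2: 2, 3, 4, 6, 1, 5
d = r₁ − r₂: 1, 1, -3, -4, 5, 0
d²: 1, 1, 9, 16, 25, 0; Σd² = 52
ρ = 1 − 6·52/(6·35) = 1 − 312/210 = -0.486

-0.486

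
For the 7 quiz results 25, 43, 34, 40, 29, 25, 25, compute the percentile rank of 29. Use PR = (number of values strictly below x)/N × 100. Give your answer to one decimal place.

42.9

N = 7.
Strictly below 29: 3. Equal to 29: 1.
PR = 3/7 × 100 = 42.9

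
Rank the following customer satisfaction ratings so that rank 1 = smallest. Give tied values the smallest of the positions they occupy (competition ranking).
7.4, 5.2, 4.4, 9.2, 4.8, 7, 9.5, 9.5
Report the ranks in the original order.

Sorted (ascending): 4.4, 4.8, 5.2, 7, 7.4, 9.2, 9.5, 9.5
The 2 values of 9.5 occupy positions 7–8 → each gets rank 7.

5, 3, 1, 6, 2, 4, 7, 7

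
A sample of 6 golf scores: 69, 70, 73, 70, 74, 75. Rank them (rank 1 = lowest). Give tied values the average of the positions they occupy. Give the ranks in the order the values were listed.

Sorted (ascending): 69, 70, 70, 73, 74, 75
The 2 values of 70 occupy positions 2–3 → average rank (2+3)/2 = 2.5.

1, 2.5, 4, 2.5, 5, 6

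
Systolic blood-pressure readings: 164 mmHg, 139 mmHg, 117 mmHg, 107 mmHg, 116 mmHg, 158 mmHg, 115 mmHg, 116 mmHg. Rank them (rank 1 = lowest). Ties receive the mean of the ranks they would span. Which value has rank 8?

Sorted (ascending): 107, 115, 116, 116, 117, 139, 158, 164
The 2 values of 116 occupy positions 3–4 → average rank (3+4)/2 = 3.5.
Rank 8 → value 164.

164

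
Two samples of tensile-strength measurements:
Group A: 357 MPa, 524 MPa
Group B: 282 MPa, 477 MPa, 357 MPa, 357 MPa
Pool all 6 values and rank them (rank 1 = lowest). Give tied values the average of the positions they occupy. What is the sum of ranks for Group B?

Sorted (ascending): 282, 357, 357, 357, 477, 524
The 3 values of 357 occupy positions 2–4 → average rank 3.
Group B values → pooled ranks: 282→1, 477→5, 357→3, 357→3
Rank sum = 1 + 5 + 3 + 3 = 12

12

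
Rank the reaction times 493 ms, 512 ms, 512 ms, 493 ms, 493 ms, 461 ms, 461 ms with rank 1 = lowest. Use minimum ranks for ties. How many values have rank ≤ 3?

5

Sorted (ascending): 461, 461, 493, 493, 493, 512, 512
The 2 values of 461 occupy positions 1–2 → each gets rank 1.
The 3 values of 493 occupy positions 3–5 → each gets rank 3.
The 2 values of 512 occupy positions 6–7 → each gets rank 6.
Ranks ≤ 3: {1, 1, 3, 3, 3} → 5 values.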